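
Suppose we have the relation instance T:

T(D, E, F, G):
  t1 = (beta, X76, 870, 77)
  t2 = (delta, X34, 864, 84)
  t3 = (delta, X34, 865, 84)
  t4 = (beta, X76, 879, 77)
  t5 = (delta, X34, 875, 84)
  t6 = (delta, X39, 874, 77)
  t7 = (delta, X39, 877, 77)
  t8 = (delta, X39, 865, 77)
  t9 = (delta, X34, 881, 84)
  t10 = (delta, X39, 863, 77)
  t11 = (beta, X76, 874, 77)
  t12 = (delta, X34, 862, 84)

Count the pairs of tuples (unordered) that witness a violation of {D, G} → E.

(D=beta, G=77): all 3 rows agree on E — 0 pairs.
(D=delta, G=84): all 5 rows agree on E — 0 pairs.
(D=delta, G=77): all 4 rows agree on E — 0 pairs.

0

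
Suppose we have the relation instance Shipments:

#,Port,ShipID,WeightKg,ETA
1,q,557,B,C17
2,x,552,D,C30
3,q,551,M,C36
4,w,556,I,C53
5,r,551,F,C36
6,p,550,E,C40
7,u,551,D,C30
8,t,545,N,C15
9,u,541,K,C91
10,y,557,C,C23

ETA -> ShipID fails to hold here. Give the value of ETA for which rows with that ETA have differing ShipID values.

C30

ETA=C17: row 1 → ShipID = 557 ✓
ETA=C30: rows 2, 7 → ShipID takes values {552, 551} — violation
ETA=C36: rows 3, 5 → ShipID = 551, 551 ✓
ETA=C53: row 4 → ShipID = 556 ✓
ETA=C40: row 6 → ShipID = 550 ✓
ETA=C15: row 8 → ShipID = 545 ✓
ETA=C91: row 9 → ShipID = 541 ✓
ETA=C23: row 10 → ShipID = 557 ✓
The only ETA value with inconsistent ShipID is ETA=C30.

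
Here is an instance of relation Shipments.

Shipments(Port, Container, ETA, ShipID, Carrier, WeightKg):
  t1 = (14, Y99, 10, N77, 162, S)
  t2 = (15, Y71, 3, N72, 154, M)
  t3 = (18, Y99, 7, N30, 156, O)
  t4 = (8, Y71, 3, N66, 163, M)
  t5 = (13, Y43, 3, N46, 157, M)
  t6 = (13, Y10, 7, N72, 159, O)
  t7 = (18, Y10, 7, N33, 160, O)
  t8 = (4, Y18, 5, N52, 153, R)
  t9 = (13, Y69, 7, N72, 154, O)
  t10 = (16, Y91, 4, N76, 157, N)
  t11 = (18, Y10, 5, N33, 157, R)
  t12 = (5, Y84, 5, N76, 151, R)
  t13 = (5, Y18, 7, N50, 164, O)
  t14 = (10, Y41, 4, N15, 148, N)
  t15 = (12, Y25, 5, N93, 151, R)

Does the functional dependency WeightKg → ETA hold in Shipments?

Yes

WeightKg=S: row 1 → ETA = 10 ✓
WeightKg=M: rows 2, 4, 5 → ETA = 3, 3, 3 ✓
WeightKg=O: rows 3, 6, 7, 9, 13 → ETA = 7, 7, 7, 7, 7 ✓
WeightKg=R: rows 8, 11, 12, 15 → ETA = 5, 5, 5, 5 ✓
WeightKg=N: rows 10, 14 → ETA = 4, 4 ✓
Every WeightKg value is associated with a single ETA value, so WeightKg → ETA holds.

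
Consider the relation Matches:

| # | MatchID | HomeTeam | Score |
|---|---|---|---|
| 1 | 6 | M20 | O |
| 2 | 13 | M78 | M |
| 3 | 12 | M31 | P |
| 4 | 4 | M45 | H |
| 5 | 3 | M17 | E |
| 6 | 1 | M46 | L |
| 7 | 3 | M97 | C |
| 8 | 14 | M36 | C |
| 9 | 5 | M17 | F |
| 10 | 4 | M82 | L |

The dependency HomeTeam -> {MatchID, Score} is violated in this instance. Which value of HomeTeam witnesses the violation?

M17

HomeTeam=M20: row 1 → {MatchID,Score} = (6, O) ✓
HomeTeam=M78: row 2 → {MatchID,Score} = (13, M) ✓
HomeTeam=M31: row 3 → {MatchID,Score} = (12, P) ✓
HomeTeam=M45: row 4 → {MatchID,Score} = (4, H) ✓
HomeTeam=M17: rows 5, 9 → {MatchID,Score} takes values {(3, E), (5, F)} — violation
HomeTeam=M46: row 6 → {MatchID,Score} = (1, L) ✓
HomeTeam=M97: row 7 → {MatchID,Score} = (3, C) ✓
HomeTeam=M36: row 8 → {MatchID,Score} = (14, C) ✓
HomeTeam=M82: row 10 → {MatchID,Score} = (4, L) ✓
The only HomeTeam value with inconsistent RHS is HomeTeam=M17.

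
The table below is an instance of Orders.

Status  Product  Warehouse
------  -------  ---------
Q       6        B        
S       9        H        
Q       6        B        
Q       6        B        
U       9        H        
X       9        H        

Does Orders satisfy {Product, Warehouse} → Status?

No

(Product=6, Warehouse=B): 3 rows → Status = Q, Q, Q ✓
(Product=9, Warehouse=H): 3 rows → Status takes values {S, U, X} — violation
Two rows agree on {Product, Warehouse} but differ on Status, so {Product, Warehouse} → Status does not hold.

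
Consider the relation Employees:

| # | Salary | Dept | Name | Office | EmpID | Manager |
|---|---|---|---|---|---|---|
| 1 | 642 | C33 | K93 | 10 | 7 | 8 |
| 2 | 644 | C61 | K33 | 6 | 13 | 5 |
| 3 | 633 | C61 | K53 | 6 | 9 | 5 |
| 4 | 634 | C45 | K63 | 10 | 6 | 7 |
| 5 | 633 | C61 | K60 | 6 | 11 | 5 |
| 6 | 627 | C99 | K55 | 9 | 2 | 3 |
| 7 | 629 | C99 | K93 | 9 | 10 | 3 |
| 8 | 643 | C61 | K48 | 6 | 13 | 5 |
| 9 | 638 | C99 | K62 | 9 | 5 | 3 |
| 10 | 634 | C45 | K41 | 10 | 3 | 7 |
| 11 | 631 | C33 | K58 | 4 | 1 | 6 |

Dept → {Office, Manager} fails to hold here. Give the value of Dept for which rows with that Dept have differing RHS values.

Dept=C33: rows 1, 11 → {Office,Manager} takes values {(10, 8), (4, 6)} — violation
Dept=C61: rows 2, 3, 5, 8 → {Office,Manager} = (6, 5), (6, 5), (6, 5), (6, 5) ✓
Dept=C45: rows 4, 10 → {Office,Manager} = (10, 7), (10, 7) ✓
Dept=C99: rows 6, 7, 9 → {Office,Manager} = (9, 3), (9, 3), (9, 3) ✓
The only Dept value with inconsistent RHS is Dept=C33.

C33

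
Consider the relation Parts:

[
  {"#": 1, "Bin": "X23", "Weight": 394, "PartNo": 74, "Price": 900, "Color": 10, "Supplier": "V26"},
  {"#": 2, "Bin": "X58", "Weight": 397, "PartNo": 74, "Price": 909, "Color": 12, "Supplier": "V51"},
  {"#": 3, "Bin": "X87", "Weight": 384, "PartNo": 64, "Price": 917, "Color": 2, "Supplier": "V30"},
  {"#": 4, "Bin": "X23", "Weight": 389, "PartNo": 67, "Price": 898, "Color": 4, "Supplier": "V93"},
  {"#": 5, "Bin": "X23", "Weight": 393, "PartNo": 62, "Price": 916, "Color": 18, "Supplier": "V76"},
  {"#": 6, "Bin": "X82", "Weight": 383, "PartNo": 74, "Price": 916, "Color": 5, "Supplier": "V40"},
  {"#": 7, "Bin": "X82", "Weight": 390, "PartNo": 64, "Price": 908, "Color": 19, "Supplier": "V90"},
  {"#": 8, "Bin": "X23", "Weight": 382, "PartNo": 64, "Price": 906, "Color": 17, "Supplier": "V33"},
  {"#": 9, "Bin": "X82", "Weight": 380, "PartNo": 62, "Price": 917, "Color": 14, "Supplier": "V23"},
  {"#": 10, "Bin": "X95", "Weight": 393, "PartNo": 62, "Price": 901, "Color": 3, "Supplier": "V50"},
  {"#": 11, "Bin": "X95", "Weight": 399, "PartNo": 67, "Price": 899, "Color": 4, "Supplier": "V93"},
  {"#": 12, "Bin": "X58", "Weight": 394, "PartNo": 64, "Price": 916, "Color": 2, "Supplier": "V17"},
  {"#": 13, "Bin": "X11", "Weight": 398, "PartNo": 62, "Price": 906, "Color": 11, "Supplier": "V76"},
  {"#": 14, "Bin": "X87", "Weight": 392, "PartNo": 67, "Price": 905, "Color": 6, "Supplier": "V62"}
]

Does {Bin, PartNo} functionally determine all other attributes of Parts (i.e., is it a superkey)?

All 14 rows have distinct {Bin, PartNo} values, so {Bin, PartNo} → (all attributes) holds and {Bin, PartNo} is a superkey.

Yes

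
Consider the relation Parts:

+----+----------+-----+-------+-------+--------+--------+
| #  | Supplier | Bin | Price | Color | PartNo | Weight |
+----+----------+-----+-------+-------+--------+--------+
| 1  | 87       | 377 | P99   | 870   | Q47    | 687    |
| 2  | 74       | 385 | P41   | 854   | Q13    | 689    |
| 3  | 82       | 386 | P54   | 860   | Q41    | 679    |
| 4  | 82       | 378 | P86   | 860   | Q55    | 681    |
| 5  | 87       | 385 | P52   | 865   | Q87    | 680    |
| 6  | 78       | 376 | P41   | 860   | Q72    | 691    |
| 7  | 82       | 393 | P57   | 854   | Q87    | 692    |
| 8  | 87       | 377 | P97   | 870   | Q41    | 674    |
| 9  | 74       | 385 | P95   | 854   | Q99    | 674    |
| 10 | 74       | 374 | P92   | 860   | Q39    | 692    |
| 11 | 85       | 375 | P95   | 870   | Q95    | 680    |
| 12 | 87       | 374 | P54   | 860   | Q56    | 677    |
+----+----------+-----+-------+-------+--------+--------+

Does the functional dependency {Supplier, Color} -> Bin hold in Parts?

No

(Supplier=87, Color=870): rows 1, 8 → Bin = 377, 377 ✓
(Supplier=74, Color=854): rows 2, 9 → Bin = 385, 385 ✓
(Supplier=82, Color=860): rows 3, 4 → Bin takes values {386, 378} — violation
(Supplier=87, Color=865): row 5 → Bin = 385 ✓
(Supplier=78, Color=860): row 6 → Bin = 376 ✓
(Supplier=82, Color=854): row 7 → Bin = 393 ✓
(Supplier=74, Color=860): row 10 → Bin = 374 ✓
(Supplier=85, Color=870): row 11 → Bin = 375 ✓
(Supplier=87, Color=860): row 12 → Bin = 374 ✓
Two rows agree on {Supplier, Color} but differ on Bin, so {Supplier, Color} -> Bin does not hold.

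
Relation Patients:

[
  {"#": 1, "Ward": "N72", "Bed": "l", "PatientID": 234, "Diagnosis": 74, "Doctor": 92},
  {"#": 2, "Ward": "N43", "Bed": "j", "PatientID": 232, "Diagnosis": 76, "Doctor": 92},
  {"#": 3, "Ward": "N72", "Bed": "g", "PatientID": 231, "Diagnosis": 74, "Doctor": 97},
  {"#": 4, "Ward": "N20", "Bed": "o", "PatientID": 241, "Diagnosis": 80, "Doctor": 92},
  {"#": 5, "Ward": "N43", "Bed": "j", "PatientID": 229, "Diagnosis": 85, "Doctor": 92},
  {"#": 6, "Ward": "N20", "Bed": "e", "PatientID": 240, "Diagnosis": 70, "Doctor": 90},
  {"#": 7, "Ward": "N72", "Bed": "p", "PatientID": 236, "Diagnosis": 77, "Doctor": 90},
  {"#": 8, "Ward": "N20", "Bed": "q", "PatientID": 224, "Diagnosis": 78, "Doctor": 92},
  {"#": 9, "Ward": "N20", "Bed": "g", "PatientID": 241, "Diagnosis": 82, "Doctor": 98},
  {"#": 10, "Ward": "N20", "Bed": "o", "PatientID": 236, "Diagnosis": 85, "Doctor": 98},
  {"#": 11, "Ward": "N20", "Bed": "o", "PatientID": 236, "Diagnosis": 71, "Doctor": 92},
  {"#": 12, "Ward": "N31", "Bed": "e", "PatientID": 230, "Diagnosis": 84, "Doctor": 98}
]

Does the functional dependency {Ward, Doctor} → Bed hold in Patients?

(Ward=N72, Doctor=92): row 1 → Bed = l ✓
(Ward=N43, Doctor=92): rows 2, 5 → Bed = j, j ✓
(Ward=N72, Doctor=97): row 3 → Bed = g ✓
(Ward=N20, Doctor=92): rows 4, 8, 11 → Bed takes values {o, q} — violation
(Ward=N20, Doctor=90): row 6 → Bed = e ✓
(Ward=N72, Doctor=90): row 7 → Bed = p ✓
(Ward=N20, Doctor=98): rows 9, 10 → Bed takes values {g, o} — violation
(Ward=N31, Doctor=98): row 12 → Bed = e ✓
Two rows agree on {Ward, Doctor} but differ on Bed, so {Ward, Doctor} → Bed does not hold.

No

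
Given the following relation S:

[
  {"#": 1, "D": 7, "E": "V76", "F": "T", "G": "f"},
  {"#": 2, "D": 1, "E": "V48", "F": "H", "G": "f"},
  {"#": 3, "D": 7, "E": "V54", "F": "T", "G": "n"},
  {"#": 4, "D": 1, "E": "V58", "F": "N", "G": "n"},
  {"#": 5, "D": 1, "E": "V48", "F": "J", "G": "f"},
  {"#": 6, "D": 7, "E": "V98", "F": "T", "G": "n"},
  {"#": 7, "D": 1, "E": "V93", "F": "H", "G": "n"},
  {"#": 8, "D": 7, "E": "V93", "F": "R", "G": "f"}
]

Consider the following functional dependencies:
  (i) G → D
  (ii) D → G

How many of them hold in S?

0

(i) G → D: G=f: rows 1, 2, 5, 8 → D takes values {7, 1} — violation; G=n: rows 3, 4, 6, 7 → D takes values {7, 1} — violation — fails.
(ii) D → G: D=7: rows 1, 3, 6, 8 → G takes values {f, n} — violation; D=1: rows 2, 4, 5, 7 → G takes values {f, n} — violation — fails.
None of the 2 dependencies hold.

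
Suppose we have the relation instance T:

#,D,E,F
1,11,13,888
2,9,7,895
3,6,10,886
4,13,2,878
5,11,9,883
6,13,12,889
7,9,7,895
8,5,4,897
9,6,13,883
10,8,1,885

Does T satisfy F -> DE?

F=888: row 1 → {D,E} = (11, 13) ✓
F=895: rows 2, 7 → {D,E} = (9, 7), (9, 7) ✓
F=886: row 3 → {D,E} = (6, 10) ✓
F=878: row 4 → {D,E} = (13, 2) ✓
F=883: rows 5, 9 → {D,E} takes values {(11, 9), (6, 13)} — violation
F=889: row 6 → {D,E} = (13, 12) ✓
F=897: row 8 → {D,E} = (5, 4) ✓
F=885: row 10 → {D,E} = (8, 1) ✓
Two rows agree on F but differ on DE, so F -> DE does not hold.

No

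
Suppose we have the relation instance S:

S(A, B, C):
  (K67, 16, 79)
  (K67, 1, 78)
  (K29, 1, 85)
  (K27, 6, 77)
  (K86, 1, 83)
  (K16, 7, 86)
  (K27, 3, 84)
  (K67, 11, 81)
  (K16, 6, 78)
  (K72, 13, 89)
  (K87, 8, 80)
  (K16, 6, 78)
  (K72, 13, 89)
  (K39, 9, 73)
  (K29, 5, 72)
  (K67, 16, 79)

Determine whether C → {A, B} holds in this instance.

C=79: 2 rows → {A,B} = (K67, 16), (K67, 16) ✓
C=78: 3 rows → {A,B} takes values {(K67, 1), (K16, 6)} — violation
C=85: 1 row → {A,B} = (K29, 1) ✓
C=77: 1 row → {A,B} = (K27, 6) ✓
C=83: 1 row → {A,B} = (K86, 1) ✓
C=86: 1 row → {A,B} = (K16, 7) ✓
C=84: 1 row → {A,B} = (K27, 3) ✓
C=81: 1 row → {A,B} = (K67, 11) ✓
C=89: 2 rows → {A,B} = (K72, 13), (K72, 13) ✓
C=80: 1 row → {A,B} = (K87, 8) ✓
C=73: 1 row → {A,B} = (K39, 9) ✓
C=72: 1 row → {A,B} = (K29, 5) ✓
Two rows agree on C but differ on {A, B}, so C → {A, B} does not hold.

No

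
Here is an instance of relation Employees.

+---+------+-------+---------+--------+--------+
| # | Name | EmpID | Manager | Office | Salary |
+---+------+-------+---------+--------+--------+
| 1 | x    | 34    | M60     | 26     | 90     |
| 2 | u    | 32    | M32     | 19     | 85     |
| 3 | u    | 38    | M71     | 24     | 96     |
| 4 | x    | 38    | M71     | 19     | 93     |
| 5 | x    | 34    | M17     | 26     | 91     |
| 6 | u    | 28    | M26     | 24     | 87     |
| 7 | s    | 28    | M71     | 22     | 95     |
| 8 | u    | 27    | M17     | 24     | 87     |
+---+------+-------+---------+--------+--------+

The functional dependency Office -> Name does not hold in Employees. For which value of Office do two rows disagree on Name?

19

Office=26: rows 1, 5 → Name = x, x ✓
Office=19: rows 2, 4 → Name takes values {u, x} — violation
Office=24: rows 3, 6, 8 → Name = u, u, u ✓
Office=22: row 7 → Name = s ✓
The only Office value with inconsistent Name is Office=19.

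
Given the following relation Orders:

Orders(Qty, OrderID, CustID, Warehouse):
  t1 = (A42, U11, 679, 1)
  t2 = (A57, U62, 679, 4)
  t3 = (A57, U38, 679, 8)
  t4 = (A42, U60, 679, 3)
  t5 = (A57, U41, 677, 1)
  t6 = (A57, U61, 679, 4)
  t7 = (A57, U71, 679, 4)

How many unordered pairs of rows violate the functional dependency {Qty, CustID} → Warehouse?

(Qty=A42, CustID=679): violating pairs (1,4) — 1 pair.
(Qty=A57, CustID=679): violating pairs (2,3), (3,6), (3,7) — 3 pairs.

4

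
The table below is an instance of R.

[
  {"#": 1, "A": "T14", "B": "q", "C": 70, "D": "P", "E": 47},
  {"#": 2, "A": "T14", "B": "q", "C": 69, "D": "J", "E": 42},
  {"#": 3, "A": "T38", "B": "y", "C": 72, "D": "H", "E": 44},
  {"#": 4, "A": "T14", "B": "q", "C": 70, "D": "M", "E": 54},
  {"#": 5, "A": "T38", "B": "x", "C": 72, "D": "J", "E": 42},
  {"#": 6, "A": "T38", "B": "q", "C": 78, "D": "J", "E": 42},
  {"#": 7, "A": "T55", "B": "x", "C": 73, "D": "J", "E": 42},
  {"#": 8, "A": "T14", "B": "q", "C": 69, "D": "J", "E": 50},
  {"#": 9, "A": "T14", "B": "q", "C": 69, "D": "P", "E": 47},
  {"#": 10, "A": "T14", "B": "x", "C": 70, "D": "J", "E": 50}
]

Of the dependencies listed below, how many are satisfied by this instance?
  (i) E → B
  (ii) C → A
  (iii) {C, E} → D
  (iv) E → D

3

(i) E → B: E=42: rows 2, 5, 6, 7 → B takes values {q, x} — violation; E=50: rows 8, 10 → B takes values {q, x} — violation — fails.
(ii) C → A: every LHS value maps to a single RHS value — holds.
(iii) {C, E} → D: every LHS value maps to a single RHS value — holds.
(iv) E → D: every LHS value maps to a single RHS value — holds.
3 of the 4 dependencies hold.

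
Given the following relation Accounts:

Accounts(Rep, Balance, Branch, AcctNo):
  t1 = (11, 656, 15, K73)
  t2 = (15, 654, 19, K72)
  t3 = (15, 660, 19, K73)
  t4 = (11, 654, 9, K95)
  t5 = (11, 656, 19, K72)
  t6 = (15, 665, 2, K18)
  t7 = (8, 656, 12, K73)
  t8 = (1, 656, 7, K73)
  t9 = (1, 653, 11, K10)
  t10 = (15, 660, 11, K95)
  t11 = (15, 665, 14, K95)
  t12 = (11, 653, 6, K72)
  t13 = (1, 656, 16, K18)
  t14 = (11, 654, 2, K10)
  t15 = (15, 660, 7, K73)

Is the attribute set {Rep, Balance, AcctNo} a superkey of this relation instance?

Rows 3 and 15 have the same {Rep, Balance, AcctNo} value (Rep=15, Balance=660, AcctNo=K73) but are distinct tuples, so {Rep, Balance, AcctNo} does not determine every attribute — not a superkey.

No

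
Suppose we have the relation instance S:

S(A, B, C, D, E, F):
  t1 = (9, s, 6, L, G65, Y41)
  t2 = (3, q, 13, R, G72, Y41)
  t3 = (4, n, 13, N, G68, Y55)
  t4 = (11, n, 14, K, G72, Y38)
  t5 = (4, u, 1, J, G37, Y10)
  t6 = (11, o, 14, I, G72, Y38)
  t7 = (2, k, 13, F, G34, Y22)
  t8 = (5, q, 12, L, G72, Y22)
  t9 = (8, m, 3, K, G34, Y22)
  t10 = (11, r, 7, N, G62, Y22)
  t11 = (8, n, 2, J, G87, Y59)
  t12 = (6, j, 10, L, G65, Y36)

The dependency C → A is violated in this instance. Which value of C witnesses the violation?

13

C=6: row 1 → A = 9 ✓
C=13: rows 2, 3, 7 → A takes values {3, 4, 2} — violation
C=14: rows 4, 6 → A = 11, 11 ✓
C=1: row 5 → A = 4 ✓
C=12: row 8 → A = 5 ✓
C=3: row 9 → A = 8 ✓
C=7: row 10 → A = 11 ✓
C=2: row 11 → A = 8 ✓
C=10: row 12 → A = 6 ✓
The only C value with inconsistent A is C=13.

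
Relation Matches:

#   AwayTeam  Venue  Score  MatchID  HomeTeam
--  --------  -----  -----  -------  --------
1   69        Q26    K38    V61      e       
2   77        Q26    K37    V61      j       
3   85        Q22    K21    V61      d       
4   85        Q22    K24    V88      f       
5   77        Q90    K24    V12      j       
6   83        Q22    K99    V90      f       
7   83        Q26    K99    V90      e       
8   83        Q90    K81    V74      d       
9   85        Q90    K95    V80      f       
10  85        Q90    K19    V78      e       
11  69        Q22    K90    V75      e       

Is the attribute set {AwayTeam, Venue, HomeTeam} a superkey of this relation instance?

All 11 rows have distinct {AwayTeam, Venue, HomeTeam} values, so {AwayTeam, Venue, HomeTeam} → (all attributes) holds and {AwayTeam, Venue, HomeTeam} is a superkey.

Yes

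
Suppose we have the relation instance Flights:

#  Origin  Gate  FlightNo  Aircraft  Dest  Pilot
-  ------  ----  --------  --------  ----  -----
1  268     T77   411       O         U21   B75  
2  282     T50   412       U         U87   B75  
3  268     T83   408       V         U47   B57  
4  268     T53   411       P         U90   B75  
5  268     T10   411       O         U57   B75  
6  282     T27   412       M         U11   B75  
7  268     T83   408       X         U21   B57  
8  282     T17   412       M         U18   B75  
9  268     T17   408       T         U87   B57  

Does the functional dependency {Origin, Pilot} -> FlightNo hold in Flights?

Yes

(Origin=268, Pilot=B75): rows 1, 4, 5 → FlightNo = 411, 411, 411 ✓
(Origin=282, Pilot=B75): rows 2, 6, 8 → FlightNo = 412, 412, 412 ✓
(Origin=268, Pilot=B57): rows 3, 7, 9 → FlightNo = 408, 408, 408 ✓
Every {Origin, Pilot} value is associated with a single FlightNo value, so {Origin, Pilot} -> FlightNo holds.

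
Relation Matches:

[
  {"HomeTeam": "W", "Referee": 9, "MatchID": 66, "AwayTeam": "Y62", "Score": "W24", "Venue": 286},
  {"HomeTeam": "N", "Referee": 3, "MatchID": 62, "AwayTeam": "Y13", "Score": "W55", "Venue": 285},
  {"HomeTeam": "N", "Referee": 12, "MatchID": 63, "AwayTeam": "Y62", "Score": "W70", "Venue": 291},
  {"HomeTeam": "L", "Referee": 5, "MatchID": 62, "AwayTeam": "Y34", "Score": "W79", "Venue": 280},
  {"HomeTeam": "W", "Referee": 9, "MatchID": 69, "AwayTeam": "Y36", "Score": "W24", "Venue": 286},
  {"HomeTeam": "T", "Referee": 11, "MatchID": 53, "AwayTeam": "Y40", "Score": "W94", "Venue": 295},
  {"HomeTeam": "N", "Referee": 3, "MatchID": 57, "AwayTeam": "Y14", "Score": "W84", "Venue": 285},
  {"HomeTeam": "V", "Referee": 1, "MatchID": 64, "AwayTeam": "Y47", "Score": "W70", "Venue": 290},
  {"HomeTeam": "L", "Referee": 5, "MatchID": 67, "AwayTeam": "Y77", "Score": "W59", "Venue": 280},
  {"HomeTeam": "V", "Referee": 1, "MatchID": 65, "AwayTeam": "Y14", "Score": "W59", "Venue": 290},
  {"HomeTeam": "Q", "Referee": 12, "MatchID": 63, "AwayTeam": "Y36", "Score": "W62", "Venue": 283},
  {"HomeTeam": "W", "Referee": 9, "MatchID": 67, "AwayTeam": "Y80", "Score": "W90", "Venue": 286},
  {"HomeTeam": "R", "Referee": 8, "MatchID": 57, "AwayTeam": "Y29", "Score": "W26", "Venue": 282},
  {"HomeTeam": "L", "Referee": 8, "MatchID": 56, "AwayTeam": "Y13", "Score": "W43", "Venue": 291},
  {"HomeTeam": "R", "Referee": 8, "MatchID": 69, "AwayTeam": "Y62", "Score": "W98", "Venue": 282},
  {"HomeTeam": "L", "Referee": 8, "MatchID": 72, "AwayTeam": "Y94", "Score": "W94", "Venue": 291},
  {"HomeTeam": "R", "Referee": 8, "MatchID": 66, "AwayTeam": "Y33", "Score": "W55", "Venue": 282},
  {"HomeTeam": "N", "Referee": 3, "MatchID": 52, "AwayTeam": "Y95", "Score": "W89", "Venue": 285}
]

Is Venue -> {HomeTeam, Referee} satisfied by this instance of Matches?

No

Venue=286: 3 rows → {HomeTeam,Referee} = (W, 9), (W, 9), (W, 9) ✓
Venue=285: 3 rows → {HomeTeam,Referee} = (N, 3), (N, 3), (N, 3) ✓
Venue=291: 3 rows → {HomeTeam,Referee} takes values {(N, 12), (L, 8)} — violation
Venue=280: 2 rows → {HomeTeam,Referee} = (L, 5), (L, 5) ✓
Venue=295: 1 row → {HomeTeam,Referee} = (T, 11) ✓
Venue=290: 2 rows → {HomeTeam,Referee} = (V, 1), (V, 1) ✓
Venue=283: 1 row → {HomeTeam,Referee} = (Q, 12) ✓
Venue=282: 3 rows → {HomeTeam,Referee} = (R, 8), (R, 8), (R, 8) ✓
Two rows agree on Venue but differ on {HomeTeam, Referee}, so Venue -> {HomeTeam, Referee} does not hold.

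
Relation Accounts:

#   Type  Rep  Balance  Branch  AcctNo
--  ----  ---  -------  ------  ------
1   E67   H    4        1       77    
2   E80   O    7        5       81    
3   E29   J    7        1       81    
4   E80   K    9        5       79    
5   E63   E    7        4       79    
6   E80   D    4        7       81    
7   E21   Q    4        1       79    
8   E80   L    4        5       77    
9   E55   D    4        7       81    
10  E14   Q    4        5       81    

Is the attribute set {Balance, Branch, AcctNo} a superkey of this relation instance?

Rows 6 and 9 have the same {Balance, Branch, AcctNo} value (Balance=4, Branch=7, AcctNo=81) but are distinct tuples, so {Balance, Branch, AcctNo} does not determine every attribute — not a superkey.

No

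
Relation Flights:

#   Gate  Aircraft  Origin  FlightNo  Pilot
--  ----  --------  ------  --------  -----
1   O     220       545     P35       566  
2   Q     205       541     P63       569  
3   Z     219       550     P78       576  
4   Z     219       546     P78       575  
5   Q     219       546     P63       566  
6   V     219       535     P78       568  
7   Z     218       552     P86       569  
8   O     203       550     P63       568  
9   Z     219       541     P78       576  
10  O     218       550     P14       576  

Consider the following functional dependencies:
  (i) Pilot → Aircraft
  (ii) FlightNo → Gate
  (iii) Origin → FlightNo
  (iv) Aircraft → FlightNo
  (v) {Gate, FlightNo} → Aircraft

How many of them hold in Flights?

(i) Pilot → Aircraft: Pilot=566: rows 1, 5 → Aircraft takes values {220, 219} — violation; Pilot=569: rows 2, 7 → Aircraft takes values {205, 218} — violation; Pilot=576: rows 3, 9, 10 → Aircraft takes values {219, 218} — violation; Pilot=568: rows 6, 8 → Aircraft takes values {219, 203} — violation — fails.
(ii) FlightNo → Gate: FlightNo=P63: rows 2, 5, 8 → Gate takes values {Q, O} — violation; FlightNo=P78: rows 3, 4, 6, 9 → Gate takes values {Z, V} — violation — fails.
(iii) Origin → FlightNo: Origin=541: rows 2, 9 → FlightNo takes values {P63, P78} — violation; Origin=550: rows 3, 8, 10 → FlightNo takes values {P78, P63, P14} — violation; Origin=546: rows 4, 5 → FlightNo takes values {P78, P63} — violation — fails.
(iv) Aircraft → FlightNo: Aircraft=219: rows 3, 4, 5, 6, 9 → FlightNo takes values {P78, P63} — violation; Aircraft=218: rows 7, 10 → FlightNo takes values {P86, P14} — violation — fails.
(v) {Gate, FlightNo} → Aircraft: (Gate=Q, FlightNo=P63): rows 2, 5 → Aircraft takes values {205, 219} — violation — fails.
None of the 5 dependencies hold.

0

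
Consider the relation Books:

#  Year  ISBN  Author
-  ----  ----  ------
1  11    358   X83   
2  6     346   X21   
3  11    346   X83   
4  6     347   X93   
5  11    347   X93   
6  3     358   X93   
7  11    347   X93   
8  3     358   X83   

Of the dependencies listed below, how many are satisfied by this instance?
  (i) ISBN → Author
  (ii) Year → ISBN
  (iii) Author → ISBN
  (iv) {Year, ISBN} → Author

(i) ISBN → Author: ISBN=358: rows 1, 6, 8 → Author takes values {X83, X93} — violation; ISBN=346: rows 2, 3 → Author takes values {X21, X83} — violation — fails.
(ii) Year → ISBN: Year=11: rows 1, 3, 5, 7 → ISBN takes values {358, 346, 347} — violation; Year=6: rows 2, 4 → ISBN takes values {346, 347} — violation — fails.
(iii) Author → ISBN: Author=X83: rows 1, 3, 8 → ISBN takes values {358, 346} — violation; Author=X93: rows 4, 5, 6, 7 → ISBN takes values {347, 358} — violation — fails.
(iv) {Year, ISBN} → Author: (Year=3, ISBN=358): rows 6, 8 → Author takes values {X93, X83} — violation — fails.
None of the 4 dependencies hold.

0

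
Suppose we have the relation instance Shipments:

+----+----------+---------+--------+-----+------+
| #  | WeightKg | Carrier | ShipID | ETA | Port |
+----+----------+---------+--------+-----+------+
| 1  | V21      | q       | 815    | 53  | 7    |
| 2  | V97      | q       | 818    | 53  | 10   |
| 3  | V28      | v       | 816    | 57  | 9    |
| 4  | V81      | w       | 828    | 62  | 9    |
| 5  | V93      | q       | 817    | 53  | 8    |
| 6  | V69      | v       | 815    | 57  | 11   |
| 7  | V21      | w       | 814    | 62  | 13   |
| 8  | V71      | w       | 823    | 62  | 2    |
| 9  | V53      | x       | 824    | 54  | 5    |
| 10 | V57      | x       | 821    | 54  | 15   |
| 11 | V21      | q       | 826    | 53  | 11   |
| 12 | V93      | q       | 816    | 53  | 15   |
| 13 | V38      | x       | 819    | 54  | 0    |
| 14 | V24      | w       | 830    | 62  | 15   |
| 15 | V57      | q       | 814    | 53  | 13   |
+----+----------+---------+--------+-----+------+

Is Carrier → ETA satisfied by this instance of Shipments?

Yes

Carrier=q: rows 1, 2, 5, 11, 12, 15 → ETA = 53, 53, 53, 53, 53, 53 ✓
Carrier=v: rows 3, 6 → ETA = 57, 57 ✓
Carrier=w: rows 4, 7, 8, 14 → ETA = 62, 62, 62, 62 ✓
Carrier=x: rows 9, 10, 13 → ETA = 54, 54, 54 ✓
Every Carrier value is associated with a single ETA value, so Carrier → ETA holds.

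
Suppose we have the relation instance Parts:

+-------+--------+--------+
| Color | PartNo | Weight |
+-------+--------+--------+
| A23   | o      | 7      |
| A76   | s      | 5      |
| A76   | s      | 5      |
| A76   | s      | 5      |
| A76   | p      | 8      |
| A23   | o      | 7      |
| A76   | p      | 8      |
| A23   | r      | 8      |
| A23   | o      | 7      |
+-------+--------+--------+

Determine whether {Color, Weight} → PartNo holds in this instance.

(Color=A23, Weight=7): 3 rows → PartNo = o, o, o ✓
(Color=A76, Weight=5): 3 rows → PartNo = s, s, s ✓
(Color=A76, Weight=8): 2 rows → PartNo = p, p ✓
(Color=A23, Weight=8): 1 row → PartNo = r ✓
Every {Color, Weight} value is associated with a single PartNo value, so {Color, Weight} → PartNo holds.

Yes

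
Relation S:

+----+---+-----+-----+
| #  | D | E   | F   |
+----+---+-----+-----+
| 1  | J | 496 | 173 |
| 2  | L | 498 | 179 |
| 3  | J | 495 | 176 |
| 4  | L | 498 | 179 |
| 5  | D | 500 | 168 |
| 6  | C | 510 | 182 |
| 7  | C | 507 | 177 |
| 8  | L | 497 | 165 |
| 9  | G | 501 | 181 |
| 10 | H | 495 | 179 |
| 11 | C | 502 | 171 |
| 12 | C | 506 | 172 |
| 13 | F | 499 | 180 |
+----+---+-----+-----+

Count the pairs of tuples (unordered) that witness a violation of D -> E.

D=J: violating pairs (1,3) — 1 pair.
D=L: violating pairs (2,8), (4,8) — 2 pairs.
D=C: violating pairs (6,7), (6,11), (6,12), (7,11), (7,12), (11,12) — 6 pairs.

9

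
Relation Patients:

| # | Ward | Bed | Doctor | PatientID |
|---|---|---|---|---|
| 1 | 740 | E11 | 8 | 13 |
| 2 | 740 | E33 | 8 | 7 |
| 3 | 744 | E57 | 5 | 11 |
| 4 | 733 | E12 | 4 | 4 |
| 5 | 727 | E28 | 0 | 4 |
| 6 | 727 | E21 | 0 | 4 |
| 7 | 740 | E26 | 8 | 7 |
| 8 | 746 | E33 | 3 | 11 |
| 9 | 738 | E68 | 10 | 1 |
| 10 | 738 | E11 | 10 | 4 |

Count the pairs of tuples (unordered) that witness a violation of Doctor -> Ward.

Doctor=8: all 3 rows agree on Ward — 0 pairs.
Doctor=0: all 2 rows agree on Ward — 0 pairs.
Doctor=10: all 2 rows agree on Ward — 0 pairs.

0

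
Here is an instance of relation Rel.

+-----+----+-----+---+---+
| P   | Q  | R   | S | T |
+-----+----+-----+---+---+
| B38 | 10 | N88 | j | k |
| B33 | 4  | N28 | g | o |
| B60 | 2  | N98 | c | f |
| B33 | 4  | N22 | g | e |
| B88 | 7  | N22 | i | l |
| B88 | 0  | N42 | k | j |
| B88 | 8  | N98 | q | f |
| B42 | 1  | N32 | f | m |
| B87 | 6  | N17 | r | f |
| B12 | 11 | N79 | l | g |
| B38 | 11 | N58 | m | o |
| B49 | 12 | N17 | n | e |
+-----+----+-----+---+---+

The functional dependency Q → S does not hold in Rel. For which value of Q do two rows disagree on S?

Q=10: 1 row → S = j ✓
Q=4: 2 rows → S = g, g ✓
Q=2: 1 row → S = c ✓
Q=7: 1 row → S = i ✓
Q=0: 1 row → S = k ✓
Q=8: 1 row → S = q ✓
Q=1: 1 row → S = f ✓
Q=6: 1 row → S = r ✓
Q=11: 2 rows → S takes values {l, m} — violation
Q=12: 1 row → S = n ✓
The only Q value with inconsistent S is Q=11.

11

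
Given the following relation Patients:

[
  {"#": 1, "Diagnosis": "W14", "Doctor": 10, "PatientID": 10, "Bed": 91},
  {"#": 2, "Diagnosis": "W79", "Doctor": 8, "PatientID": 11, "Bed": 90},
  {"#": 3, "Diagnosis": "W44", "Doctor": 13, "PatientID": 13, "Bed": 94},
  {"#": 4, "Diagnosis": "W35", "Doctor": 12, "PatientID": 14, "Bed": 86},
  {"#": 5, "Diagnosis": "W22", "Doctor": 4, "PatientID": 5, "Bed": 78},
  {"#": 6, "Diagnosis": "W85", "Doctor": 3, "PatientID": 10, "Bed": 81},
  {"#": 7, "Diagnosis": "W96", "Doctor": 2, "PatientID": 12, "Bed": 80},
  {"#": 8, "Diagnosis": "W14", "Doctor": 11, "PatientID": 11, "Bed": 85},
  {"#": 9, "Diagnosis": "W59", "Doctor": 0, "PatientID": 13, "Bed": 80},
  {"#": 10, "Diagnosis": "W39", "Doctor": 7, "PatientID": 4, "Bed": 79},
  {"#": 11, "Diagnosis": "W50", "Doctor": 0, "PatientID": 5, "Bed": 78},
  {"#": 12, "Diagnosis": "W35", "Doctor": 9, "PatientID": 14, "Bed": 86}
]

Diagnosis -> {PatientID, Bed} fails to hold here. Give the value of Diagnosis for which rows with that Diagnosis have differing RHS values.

Diagnosis=W14: rows 1, 8 → {PatientID,Bed} takes values {(10, 91), (11, 85)} — violation
Diagnosis=W79: row 2 → {PatientID,Bed} = (11, 90) ✓
Diagnosis=W44: row 3 → {PatientID,Bed} = (13, 94) ✓
Diagnosis=W35: rows 4, 12 → {PatientID,Bed} = (14, 86), (14, 86) ✓
Diagnosis=W22: row 5 → {PatientID,Bed} = (5, 78) ✓
Diagnosis=W85: row 6 → {PatientID,Bed} = (10, 81) ✓
Diagnosis=W96: row 7 → {PatientID,Bed} = (12, 80) ✓
Diagnosis=W59: row 9 → {PatientID,Bed} = (13, 80) ✓
Diagnosis=W39: row 10 → {PatientID,Bed} = (4, 79) ✓
Diagnosis=W50: row 11 → {PatientID,Bed} = (5, 78) ✓
The only Diagnosis value with inconsistent RHS is Diagnosis=W14.

W14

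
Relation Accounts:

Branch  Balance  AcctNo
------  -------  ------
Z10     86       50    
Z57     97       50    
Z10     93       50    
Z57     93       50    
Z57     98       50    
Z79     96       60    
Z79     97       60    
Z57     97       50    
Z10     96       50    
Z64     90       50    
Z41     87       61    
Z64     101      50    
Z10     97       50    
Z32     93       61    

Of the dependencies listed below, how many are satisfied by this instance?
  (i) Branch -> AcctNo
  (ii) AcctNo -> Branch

(i) Branch -> AcctNo: every LHS value maps to a single RHS value — holds.
(ii) AcctNo -> Branch: AcctNo=50: 10 rows → Branch takes values {Z10, Z57, Z64} — violation; AcctNo=61: 2 rows → Branch takes values {Z41, Z32} — violation — fails.
1 of the 2 dependencies holds.

1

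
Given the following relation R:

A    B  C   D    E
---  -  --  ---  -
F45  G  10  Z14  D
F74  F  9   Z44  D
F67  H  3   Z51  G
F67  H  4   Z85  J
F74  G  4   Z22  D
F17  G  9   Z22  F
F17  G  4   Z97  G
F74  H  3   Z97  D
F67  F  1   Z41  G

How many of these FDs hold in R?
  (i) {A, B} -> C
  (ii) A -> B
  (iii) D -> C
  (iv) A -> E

(i) {A, B} -> C: (A=F67, B=H): 2 rows → C takes values {3, 4} — violation; (A=F17, B=G): 2 rows → C takes values {9, 4} — violation — fails.
(ii) A -> B: A=F74: 3 rows → B takes values {F, G, H} — violation; A=F67: 3 rows → B takes values {H, F} — violation — fails.
(iii) D -> C: D=Z22: 2 rows → C takes values {4, 9} — violation; D=Z97: 2 rows → C takes values {4, 3} — violation — fails.
(iv) A -> E: A=F67: 3 rows → E takes values {G, J} — violation; A=F17: 2 rows → E takes values {F, G} — violation — fails.
None of the 4 dependencies hold.

0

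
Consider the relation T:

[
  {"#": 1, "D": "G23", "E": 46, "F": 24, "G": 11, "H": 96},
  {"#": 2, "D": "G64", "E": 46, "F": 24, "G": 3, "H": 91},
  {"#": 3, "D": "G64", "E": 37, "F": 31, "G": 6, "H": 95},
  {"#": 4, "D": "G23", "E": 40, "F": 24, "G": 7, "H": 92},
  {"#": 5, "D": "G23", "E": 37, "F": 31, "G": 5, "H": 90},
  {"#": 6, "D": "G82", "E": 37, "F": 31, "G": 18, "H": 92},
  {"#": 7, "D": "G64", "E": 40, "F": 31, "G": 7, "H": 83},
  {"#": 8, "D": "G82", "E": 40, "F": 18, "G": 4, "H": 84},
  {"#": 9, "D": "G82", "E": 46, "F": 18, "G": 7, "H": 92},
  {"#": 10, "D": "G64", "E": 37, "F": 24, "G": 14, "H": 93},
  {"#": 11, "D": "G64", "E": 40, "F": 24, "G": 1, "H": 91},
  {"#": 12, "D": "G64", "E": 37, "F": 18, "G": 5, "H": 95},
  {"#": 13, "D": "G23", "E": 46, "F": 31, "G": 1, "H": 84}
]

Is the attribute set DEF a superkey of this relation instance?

All 13 rows have distinct DEF values, so DEF → (all attributes) holds and DEF is a superkey.

Yes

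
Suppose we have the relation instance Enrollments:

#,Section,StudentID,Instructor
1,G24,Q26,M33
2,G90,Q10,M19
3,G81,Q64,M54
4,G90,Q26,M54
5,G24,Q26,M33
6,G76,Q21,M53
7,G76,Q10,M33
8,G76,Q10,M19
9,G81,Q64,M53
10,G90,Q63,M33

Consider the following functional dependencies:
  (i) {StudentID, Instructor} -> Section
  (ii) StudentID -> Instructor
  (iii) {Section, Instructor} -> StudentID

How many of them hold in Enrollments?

1

(i) {StudentID, Instructor} -> Section: (StudentID=Q10, Instructor=M19): rows 2, 8 → Section takes values {G90, G76} — violation — fails.
(ii) StudentID -> Instructor: StudentID=Q26: rows 1, 4, 5 → Instructor takes values {M33, M54} — violation; StudentID=Q10: rows 2, 7, 8 → Instructor takes values {M19, M33} — violation; StudentID=Q64: rows 3, 9 → Instructor takes values {M54, M53} — violation — fails.
(iii) {Section, Instructor} -> StudentID: every LHS value maps to a single RHS value — holds.
1 of the 3 dependencies holds.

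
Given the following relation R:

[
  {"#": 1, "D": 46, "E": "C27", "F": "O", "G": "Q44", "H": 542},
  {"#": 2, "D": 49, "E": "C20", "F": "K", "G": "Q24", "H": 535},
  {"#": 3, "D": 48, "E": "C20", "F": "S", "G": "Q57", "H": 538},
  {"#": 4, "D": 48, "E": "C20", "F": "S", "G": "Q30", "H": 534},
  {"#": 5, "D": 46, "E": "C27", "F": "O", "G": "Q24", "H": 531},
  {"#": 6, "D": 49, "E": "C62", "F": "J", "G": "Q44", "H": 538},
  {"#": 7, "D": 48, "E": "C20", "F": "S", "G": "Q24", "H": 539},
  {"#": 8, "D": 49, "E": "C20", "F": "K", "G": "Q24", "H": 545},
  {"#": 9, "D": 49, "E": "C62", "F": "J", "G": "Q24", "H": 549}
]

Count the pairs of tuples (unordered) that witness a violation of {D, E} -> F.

0

(D=46, E=C27): all 2 rows agree on F — 0 pairs.
(D=49, E=C20): all 2 rows agree on F — 0 pairs.
(D=48, E=C20): all 3 rows agree on F — 0 pairs.
(D=49, E=C62): all 2 rows agree on F — 0 pairs.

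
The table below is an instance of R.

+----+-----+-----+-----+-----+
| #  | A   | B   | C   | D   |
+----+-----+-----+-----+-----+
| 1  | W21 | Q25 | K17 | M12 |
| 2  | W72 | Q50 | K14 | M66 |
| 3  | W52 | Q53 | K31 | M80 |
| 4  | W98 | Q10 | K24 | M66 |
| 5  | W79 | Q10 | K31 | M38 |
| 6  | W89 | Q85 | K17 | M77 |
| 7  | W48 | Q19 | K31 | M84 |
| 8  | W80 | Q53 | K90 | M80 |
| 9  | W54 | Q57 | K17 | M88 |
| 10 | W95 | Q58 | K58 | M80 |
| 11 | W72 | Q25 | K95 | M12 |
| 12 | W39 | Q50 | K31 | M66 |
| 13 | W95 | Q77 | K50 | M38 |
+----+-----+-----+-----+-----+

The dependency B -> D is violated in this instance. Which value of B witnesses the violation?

Q10

B=Q25: rows 1, 11 → D = M12, M12 ✓
B=Q50: rows 2, 12 → D = M66, M66 ✓
B=Q53: rows 3, 8 → D = M80, M80 ✓
B=Q10: rows 4, 5 → D takes values {M66, M38} — violation
B=Q85: row 6 → D = M77 ✓
B=Q19: row 7 → D = M84 ✓
B=Q57: row 9 → D = M88 ✓
B=Q58: row 10 → D = M80 ✓
B=Q77: row 13 → D = M38 ✓
The only B value with inconsistent D is B=Q10.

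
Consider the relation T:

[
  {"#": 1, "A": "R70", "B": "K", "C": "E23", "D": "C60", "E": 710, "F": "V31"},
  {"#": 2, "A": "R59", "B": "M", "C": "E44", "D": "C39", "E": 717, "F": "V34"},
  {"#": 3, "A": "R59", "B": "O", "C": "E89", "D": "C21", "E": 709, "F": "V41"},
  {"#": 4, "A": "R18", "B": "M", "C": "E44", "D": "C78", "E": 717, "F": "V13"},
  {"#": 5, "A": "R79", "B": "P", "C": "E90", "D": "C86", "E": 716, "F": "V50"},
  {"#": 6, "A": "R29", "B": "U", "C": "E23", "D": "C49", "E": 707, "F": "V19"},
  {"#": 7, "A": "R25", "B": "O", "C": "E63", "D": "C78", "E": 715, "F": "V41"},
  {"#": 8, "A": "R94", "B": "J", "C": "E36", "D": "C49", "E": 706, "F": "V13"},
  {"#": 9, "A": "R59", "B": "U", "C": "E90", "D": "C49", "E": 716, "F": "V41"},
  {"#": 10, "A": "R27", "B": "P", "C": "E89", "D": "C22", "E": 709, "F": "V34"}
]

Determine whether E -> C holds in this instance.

Yes

E=710: row 1 → C = E23 ✓
E=717: rows 2, 4 → C = E44, E44 ✓
E=709: rows 3, 10 → C = E89, E89 ✓
E=716: rows 5, 9 → C = E90, E90 ✓
E=707: row 6 → C = E23 ✓
E=715: row 7 → C = E63 ✓
E=706: row 8 → C = E36 ✓
Every E value is associated with a single C value, so E -> C holds.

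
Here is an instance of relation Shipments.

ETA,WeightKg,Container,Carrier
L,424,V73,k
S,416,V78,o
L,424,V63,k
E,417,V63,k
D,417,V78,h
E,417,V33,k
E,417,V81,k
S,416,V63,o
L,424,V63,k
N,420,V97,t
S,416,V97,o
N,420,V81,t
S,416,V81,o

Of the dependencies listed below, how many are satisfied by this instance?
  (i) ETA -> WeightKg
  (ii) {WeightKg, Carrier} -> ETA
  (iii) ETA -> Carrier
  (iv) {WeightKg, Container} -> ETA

4

(i) ETA -> WeightKg: every LHS value maps to a single RHS value — holds.
(ii) {WeightKg, Carrier} -> ETA: every LHS value maps to a single RHS value — holds.
(iii) ETA -> Carrier: every LHS value maps to a single RHS value — holds.
(iv) {WeightKg, Container} -> ETA: every LHS value maps to a single RHS value — holds.
4 of the 4 dependencies hold.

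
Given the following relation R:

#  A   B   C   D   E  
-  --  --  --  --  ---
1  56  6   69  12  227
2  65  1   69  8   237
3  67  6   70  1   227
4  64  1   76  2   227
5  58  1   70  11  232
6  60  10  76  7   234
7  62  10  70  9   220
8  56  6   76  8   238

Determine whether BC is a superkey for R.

Yes

All 8 rows have distinct BC values, so BC → (all attributes) holds and BC is a superkey.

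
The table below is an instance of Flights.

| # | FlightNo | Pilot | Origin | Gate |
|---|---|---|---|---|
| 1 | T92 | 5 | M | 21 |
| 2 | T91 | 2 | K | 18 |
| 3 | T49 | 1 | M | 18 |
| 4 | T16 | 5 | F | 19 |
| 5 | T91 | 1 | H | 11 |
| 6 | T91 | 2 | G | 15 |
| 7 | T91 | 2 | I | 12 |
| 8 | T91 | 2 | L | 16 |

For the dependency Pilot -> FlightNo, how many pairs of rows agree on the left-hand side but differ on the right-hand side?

2

Pilot=5: violating pairs (1,4) — 1 pair.
Pilot=2: all 4 rows agree on FlightNo — 0 pairs.
Pilot=1: violating pairs (3,5) — 1 pair.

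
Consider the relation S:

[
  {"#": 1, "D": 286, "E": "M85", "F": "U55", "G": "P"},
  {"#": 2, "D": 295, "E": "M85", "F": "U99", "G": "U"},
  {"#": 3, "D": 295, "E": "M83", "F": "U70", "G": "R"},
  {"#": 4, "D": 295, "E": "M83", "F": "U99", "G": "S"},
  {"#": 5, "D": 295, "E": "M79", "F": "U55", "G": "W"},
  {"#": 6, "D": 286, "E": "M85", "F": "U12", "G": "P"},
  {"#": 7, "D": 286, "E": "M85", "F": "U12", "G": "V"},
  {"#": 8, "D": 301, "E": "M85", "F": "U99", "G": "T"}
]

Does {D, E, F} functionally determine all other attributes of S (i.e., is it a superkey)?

No

Rows 6 and 7 have the same {D, E, F} value (D=286, E=M85, F=U12) but are distinct tuples, so {D, E, F} does not determine every attribute — not a superkey.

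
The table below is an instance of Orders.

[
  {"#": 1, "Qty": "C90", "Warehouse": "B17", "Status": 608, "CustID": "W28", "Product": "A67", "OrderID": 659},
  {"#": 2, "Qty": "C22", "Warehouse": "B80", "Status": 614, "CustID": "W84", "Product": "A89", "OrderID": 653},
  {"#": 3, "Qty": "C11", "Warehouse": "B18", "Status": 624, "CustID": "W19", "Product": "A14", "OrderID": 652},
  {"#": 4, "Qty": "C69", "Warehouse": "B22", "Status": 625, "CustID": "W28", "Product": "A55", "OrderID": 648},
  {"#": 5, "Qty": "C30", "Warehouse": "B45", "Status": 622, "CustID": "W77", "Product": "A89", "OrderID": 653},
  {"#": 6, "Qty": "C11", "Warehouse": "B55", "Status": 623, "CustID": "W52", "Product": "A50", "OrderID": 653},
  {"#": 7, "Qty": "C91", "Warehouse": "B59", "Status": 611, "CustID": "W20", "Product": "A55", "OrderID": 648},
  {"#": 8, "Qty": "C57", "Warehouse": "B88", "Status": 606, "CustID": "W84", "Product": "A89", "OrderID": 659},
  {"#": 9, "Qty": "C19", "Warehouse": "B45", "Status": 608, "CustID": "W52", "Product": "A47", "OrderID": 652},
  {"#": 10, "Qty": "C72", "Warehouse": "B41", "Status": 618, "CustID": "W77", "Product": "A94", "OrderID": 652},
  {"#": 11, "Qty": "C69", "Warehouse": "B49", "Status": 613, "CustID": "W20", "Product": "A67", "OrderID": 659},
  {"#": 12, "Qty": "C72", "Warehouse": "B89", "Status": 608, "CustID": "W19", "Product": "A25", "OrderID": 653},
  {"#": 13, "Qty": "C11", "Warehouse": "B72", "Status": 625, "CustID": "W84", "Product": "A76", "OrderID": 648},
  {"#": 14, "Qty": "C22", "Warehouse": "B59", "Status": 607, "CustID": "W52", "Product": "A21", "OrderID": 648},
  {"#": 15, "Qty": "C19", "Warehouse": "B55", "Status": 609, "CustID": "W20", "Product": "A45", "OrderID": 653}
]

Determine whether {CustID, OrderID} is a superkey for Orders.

All 15 rows have distinct {CustID, OrderID} values, so {CustID, OrderID} → (all attributes) holds and {CustID, OrderID} is a superkey.

Yes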